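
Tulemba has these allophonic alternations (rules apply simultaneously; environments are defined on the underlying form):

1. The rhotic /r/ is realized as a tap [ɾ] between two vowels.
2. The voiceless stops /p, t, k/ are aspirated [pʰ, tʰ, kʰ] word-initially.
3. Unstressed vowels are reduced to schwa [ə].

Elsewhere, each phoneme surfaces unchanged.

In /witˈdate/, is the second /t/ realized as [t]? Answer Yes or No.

/t/ (between /a/ and /e/) fails the environment for rule 2, so it stays [t].
The actual realization is [t], which matches [t].

Yes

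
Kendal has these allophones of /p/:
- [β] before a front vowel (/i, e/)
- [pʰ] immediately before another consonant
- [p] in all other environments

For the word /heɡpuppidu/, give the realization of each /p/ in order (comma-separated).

Occurrence 1 (position 4): no conditioning environment matches → elsewhere allophone [p].
Occurrence 2 (position 6): immediately before another consonant → [pʰ].
Occurrence 3 (position 7): before a front vowel (/i, e/) → [β].

[p], [pʰ], [β]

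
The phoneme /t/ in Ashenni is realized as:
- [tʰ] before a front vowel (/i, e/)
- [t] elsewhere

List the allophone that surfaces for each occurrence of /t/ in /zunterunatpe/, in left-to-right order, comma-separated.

[tʰ], [t]

Occurrence 1 (position 4): before a front vowel (/i, e/) → [tʰ].
Occurrence 2 (position 10): no conditioning environment matches → elsewhere allophone [t].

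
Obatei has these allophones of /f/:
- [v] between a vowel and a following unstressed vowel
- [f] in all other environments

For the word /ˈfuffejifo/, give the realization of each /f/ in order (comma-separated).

Occurrence 1 (position 1): no conditioning environment matches → elsewhere allophone [f].
Occurrence 2 (position 3): no conditioning environment matches → elsewhere allophone [f].
Occurrence 3 (position 4): no conditioning environment matches → elsewhere allophone [f].
Occurrence 4 (position 8): between a vowel and a following unstressed vowel → [v].

[f], [f], [f], [v]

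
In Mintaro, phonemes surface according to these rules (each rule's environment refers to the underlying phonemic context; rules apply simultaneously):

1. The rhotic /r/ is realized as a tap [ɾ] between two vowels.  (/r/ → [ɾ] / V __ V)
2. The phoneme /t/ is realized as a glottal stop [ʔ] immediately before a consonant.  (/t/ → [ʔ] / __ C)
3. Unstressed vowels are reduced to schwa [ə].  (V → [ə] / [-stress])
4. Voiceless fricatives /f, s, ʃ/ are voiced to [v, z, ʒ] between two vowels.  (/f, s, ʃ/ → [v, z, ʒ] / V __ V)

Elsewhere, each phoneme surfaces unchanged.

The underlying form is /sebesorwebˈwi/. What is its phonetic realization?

/s/ — word-initial; rule 4 does not apply here → [s].
/e/ (between /s/ and /b/) occurs in an unstressed syllable → [ə] by rule 3.
/b/ (between /e/ and /e/) is unaffected → [b].
/e/ (between /b/ and /s/): in an unstressed syllable, so rule 3 applies → [ə].
/s/ (between /e/ and /o/) occurs between two vowels → [z] by rule 4.
/o/ (between /s/ and /r/) occurs in an unstressed syllable → [ə] by rule 3.
/r/ (between /o/ and /w/) fails the environment for rule 1, so it stays [r].
/w/ — not in any rule's target class → [w].
/e/ meets the environment for rule 3 (in an unstressed syllable) → [ə].
/b/ — not in any rule's target class → [b].
/w/ — not in any rule's target class → [w].
/i/ (word-final) is in the target of rule 3 but the environment (in an unstressed syllable) is not met → [i].

[səbəzərwəbˈwi]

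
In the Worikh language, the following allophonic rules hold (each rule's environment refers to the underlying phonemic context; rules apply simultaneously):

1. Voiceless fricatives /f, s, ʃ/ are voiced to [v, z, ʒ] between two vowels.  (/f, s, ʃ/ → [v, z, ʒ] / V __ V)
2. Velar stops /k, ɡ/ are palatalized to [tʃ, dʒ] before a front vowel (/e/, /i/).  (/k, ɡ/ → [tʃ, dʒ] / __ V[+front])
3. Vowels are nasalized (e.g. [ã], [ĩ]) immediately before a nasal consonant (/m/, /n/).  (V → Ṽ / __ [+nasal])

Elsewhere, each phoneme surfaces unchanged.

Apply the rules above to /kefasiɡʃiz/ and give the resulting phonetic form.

[tʃevaziɡʃiz]

/k/ meets the environment for rule 2 (before a front vowel) → [tʃ].
/e/ (between /k/ and /f/): rule 3 targets it, but not before a nasal consonant → unchanged [e].
/f/ meets the environment for rule 1 (between two vowels) → [v].
/a/ (between /f/ and /s/): rule 3 targets it, but not before a nasal consonant → unchanged [a].
/s/ — between /a/ and /i/, between two vowels — surfaces as [z] (rule 1).
/i/ (between /s/ and /ɡ/) is in the target of rule 3 but the environment (before a nasal consonant) is not met → [i].
/ɡ/ (between /i/ and /ʃ/): rule 2 targets it, but not before a front vowel → unchanged [ɡ].
/ʃ/ (between /ɡ/ and /i/): rule 1 targets it, but not between two vowels → unchanged [ʃ].
/i/ (between /ʃ/ and /z/) is in the target of rule 3 but the environment (before a nasal consonant) is not met → [i].
/z/ stays [z].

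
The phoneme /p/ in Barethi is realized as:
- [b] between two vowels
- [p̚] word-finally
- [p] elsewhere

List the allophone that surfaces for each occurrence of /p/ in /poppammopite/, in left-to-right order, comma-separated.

[p], [p], [p], [b]

Occurrence 1 (position 1): no conditioning environment matches → elsewhere allophone [p].
Occurrence 2 (position 3): no conditioning environment matches → elsewhere allophone [p].
Occurrence 3 (position 4): no conditioning environment matches → elsewhere allophone [p].
Occurrence 4 (position 9): between two vowels → [b].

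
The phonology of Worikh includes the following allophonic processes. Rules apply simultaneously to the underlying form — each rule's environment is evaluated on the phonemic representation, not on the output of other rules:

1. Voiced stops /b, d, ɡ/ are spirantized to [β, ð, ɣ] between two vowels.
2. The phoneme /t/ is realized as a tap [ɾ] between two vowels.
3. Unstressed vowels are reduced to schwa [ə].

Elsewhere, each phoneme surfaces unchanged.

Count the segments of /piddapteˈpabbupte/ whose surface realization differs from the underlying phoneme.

Segments that undergo a rule: /i/ → [ə] (rule 3); /a/ → [ə] (rule 3); /e/ → [ə] (rule 3); /u/ → [ə] (rule 3); /e/ → [ə] (rule 3).
All other segments surface unchanged.

5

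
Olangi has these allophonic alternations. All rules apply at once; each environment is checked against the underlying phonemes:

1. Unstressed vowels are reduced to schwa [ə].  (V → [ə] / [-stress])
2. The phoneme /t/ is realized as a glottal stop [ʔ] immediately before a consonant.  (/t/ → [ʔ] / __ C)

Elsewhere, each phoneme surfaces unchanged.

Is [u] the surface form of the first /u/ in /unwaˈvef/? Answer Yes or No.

No

/u/ meets the environment for rule 1 (in an unstressed syllable) → [ə].
The actual realization is [ə], not [u].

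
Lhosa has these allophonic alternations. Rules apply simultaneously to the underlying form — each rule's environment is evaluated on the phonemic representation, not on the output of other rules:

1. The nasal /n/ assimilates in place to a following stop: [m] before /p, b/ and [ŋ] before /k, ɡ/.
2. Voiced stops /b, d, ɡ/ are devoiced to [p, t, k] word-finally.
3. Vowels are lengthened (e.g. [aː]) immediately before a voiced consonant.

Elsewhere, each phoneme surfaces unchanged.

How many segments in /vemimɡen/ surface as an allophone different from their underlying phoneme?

Segments that undergo a rule: /e/ → [eː] (rule 3); /i/ → [iː] (rule 3); /e/ → [eː] (rule 3).
All other segments surface unchanged.

3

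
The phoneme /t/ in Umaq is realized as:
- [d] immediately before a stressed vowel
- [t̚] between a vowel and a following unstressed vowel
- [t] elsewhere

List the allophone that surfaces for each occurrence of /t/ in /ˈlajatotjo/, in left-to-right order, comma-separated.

Occurrence 1 (position 5): between a vowel and a following unstressed vowel → [t̚].
Occurrence 2 (position 7): no conditioning environment matches → elsewhere allophone [t].

[t̚], [t]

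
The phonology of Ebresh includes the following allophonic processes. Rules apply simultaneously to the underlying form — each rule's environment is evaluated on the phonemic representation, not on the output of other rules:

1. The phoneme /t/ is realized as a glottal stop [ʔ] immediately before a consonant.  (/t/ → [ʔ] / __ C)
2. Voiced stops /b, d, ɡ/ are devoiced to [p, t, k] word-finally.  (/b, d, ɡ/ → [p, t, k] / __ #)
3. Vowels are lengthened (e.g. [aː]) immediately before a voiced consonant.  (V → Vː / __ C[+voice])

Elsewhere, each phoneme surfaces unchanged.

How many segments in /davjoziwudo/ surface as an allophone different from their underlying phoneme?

4

Segments that undergo a rule: /a/ → [aː] (rule 3); /o/ → [oː] (rule 3); /i/ → [iː] (rule 3); /u/ → [uː] (rule 3).
All other segments surface unchanged.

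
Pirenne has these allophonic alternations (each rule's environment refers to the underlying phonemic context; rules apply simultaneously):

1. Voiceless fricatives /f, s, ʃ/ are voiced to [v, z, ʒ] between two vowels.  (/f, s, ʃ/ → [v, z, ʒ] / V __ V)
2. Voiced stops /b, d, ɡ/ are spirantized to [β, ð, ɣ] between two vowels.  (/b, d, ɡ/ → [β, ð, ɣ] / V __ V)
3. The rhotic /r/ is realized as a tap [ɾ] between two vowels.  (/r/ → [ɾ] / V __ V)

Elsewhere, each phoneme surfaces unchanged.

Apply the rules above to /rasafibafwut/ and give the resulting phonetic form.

/r/ — word-initial; rule 3 does not apply here → [r].
/s/ meets the environment for rule 1 (between two vowels) → [z].
/f/ — between /a/ and /i/, between two vowels — surfaces as [v] (rule 1).
/b/ (between /i/ and /a/) occurs between two vowels → [β] by rule 2.
/f/ (between /a/ and /w/) fails the environment for rule 1, so it stays [f].

[razaviβafwut]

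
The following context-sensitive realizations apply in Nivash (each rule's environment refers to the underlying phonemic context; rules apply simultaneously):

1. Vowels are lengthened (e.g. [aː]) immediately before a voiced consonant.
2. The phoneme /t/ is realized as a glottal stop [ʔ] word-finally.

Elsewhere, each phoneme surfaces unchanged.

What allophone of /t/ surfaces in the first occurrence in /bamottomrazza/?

[t]

/t/ — between /o/ and /t/; rule 2 does not apply here → [t].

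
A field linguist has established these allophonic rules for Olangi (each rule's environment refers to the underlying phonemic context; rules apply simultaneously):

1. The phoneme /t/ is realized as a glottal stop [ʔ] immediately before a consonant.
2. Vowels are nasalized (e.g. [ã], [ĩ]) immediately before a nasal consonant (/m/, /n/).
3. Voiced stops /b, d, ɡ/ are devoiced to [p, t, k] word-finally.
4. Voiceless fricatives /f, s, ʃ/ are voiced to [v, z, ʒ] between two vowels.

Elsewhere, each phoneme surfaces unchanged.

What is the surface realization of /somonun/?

[sõmõnũn]

/s/ (word-initial): rule 4 targets it, but not between two vowels → unchanged [s].
Rule 2 applies to /o/ (between /s/ and /m/: before a nasal consonant) → [õ].
/o/ (between /m/ and /n/): before a nasal consonant, so rule 2 applies → [õ].
/u/ — between /n/ and /n/, before a nasal consonant — surfaces as [ũ] (rule 2).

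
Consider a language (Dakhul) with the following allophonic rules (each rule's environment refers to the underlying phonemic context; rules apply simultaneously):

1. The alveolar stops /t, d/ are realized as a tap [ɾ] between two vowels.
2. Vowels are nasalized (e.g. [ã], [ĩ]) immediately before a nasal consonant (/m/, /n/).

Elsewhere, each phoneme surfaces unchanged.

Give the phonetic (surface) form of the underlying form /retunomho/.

[reɾũnõmho]

/e/ (between /r/ and /t/) fails the environment for rule 2, so it stays [e].
/t/ (between /e/ and /u/) occurs between two vowels → [ɾ] by rule 1.
/u/ — between /t/ and /n/, before a nasal consonant — surfaces as [ũ] (rule 2).
/o/ (between /n/ and /m/): before a nasal consonant, so rule 2 applies → [õ].
/o/ (word-final) is in the target of rule 2 but the environment (before a nasal consonant) is not met → [o].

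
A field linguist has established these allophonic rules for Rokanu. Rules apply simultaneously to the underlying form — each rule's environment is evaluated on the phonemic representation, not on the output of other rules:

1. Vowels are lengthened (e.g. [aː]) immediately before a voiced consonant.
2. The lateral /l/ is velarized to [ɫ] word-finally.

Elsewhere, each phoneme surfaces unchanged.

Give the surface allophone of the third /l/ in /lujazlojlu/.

[l]

/l/ — between /j/ and /u/; rule 2 does not apply here → [l].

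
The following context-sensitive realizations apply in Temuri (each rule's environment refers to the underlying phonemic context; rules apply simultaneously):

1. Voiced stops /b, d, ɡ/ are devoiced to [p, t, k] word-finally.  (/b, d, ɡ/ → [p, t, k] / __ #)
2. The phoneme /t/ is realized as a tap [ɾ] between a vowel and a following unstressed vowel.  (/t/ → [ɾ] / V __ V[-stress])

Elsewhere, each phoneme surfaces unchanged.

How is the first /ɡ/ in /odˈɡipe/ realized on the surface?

[ɡ]

/ɡ/ (between /d/ and /i/): rule 1 targets it, but not word-finally → unchanged [ɡ].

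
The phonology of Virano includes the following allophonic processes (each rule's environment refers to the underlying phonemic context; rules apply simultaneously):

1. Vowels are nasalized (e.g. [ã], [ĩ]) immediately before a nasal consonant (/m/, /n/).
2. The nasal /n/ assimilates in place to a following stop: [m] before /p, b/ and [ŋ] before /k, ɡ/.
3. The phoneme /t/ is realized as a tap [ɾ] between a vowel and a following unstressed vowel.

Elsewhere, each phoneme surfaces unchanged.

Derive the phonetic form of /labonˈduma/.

/a/ (between /l/ and /b/): rule 1 targets it, but not before a nasal consonant → unchanged [a].
/o/ meets the environment for rule 1 (before a nasal consonant) → [õ].
/n/ (between /o/ and /d/) is in the target of rule 2 but the environment (before a labial or velar stop) is not met → [n].
/u/ (between /d/ and /m/): before a nasal consonant, so rule 1 applies → [ũ].
/a/ (word-final): rule 1 targets it, but not before a nasal consonant → unchanged [a].

[labõnˈdũma]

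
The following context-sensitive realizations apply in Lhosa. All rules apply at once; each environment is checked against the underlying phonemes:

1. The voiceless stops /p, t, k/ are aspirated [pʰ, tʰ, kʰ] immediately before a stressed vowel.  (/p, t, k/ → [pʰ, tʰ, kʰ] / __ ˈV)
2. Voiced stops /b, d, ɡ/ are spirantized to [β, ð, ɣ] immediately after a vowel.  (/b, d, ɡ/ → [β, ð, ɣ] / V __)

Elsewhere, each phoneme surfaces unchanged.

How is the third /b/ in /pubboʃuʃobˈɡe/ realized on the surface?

Rule 2 applies to /b/ (between /o/ and /ɡ/: immediately after a vowel) → [β].

[β]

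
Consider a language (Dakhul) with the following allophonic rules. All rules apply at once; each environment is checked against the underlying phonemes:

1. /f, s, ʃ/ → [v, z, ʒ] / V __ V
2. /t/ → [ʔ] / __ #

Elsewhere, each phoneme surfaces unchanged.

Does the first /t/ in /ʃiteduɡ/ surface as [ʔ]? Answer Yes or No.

/t/ (between /i/ and /e/) fails the environment for rule 2, so it stays [t].
The actual realization is [t], not [ʔ].

No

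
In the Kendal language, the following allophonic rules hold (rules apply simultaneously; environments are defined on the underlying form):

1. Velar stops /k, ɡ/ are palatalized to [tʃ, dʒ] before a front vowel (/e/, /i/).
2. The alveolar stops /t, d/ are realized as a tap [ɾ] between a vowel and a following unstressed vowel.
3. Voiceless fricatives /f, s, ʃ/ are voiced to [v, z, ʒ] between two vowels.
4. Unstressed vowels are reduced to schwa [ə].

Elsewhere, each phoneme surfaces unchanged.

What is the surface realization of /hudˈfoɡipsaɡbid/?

/u/ (between /h/ and /d/): in an unstressed syllable, so rule 4 applies → [ə].
/d/ (between /u/ and /f/): rule 2 targets it, but not between a vowel and a following unstressed vowel → unchanged [d].
/f/ (between /d/ and /o/) is in the target of rule 3 but the environment (between two vowels) is not met → [f].
/o/ — between /f/ and /ɡ/; rule 4 does not apply here → [o].
/ɡ/ — between /o/ and /i/, before a front vowel — surfaces as [dʒ] (rule 1).
/i/ — between /ɡ/ and /p/, in an unstressed syllable — surfaces as [ə] (rule 4).
/s/ (between /p/ and /a/) fails the environment for rule 3, so it stays [s].
/a/ (between /s/ and /ɡ/): in an unstressed syllable, so rule 4 applies → [ə].
/ɡ/ — between /a/ and /b/; rule 1 does not apply here → [ɡ].
/i/ — between /b/ and /d/, in an unstressed syllable — surfaces as [ə] (rule 4).
/d/ — word-final; rule 2 does not apply here → [d].

[hədˈfodʒəpsəɡbəd]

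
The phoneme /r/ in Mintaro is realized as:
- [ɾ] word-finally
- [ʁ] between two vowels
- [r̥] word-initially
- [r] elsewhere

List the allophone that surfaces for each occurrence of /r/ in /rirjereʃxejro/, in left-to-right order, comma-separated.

[r̥], [r], [ʁ], [r]

Occurrence 1 (position 1): word-initially → [r̥].
Occurrence 2 (position 3): no conditioning environment matches → elsewhere allophone [r].
Occurrence 3 (position 6): between two vowels → [ʁ].
Occurrence 4 (position 12): no conditioning environment matches → elsewhere allophone [r].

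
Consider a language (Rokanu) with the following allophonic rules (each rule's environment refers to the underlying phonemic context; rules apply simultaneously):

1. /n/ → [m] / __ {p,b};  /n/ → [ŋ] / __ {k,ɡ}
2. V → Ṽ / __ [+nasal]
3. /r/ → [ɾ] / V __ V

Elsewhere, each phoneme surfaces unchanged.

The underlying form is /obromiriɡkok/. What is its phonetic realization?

/o/ — word-initial; rule 2 does not apply here → [o].
/b/ (between /o/ and /r/) is unaffected → [b].
/r/ (between /b/ and /o/): rule 3 targets it, but not between two vowels → unchanged [r].
/o/ meets the environment for rule 2 (before a nasal consonant) → [õ].
/m/ (between /o/ and /i/): no rule targets it → [m].
/i/ — between /m/ and /r/; rule 2 does not apply here → [i].
/r/ — between /i/ and /i/, between two vowels — surfaces as [ɾ] (rule 3).
/i/ (between /r/ and /ɡ/) fails the environment for rule 2, so it stays [i].
/ɡ/ — not in any rule's target class → [ɡ].
/k/ (between /ɡ/ and /o/) is unaffected → [k].
/o/ (between /k/ and /k/) is in the target of rule 2 but the environment (before a nasal consonant) is not met → [o].
/k/ — not in any rule's target class → [k].

[obrõmiɾiɡkok]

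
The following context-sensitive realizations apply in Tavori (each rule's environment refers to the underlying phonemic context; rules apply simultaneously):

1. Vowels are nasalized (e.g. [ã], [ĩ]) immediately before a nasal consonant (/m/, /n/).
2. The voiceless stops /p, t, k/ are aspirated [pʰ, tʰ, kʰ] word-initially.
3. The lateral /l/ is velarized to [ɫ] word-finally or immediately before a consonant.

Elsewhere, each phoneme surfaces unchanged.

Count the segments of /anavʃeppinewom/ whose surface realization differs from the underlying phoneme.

3

Segments that undergo a rule: /a/ → [ã] (rule 1); /i/ → [ĩ] (rule 1); /o/ → [õ] (rule 1).
All other segments surface unchanged.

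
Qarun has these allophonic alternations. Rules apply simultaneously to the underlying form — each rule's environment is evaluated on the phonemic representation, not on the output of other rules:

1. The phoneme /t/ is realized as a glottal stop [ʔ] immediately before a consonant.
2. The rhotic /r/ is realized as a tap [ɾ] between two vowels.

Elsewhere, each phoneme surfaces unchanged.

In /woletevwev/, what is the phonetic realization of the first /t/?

[t]

/t/ (between /e/ and /e/): rule 1 targets it, but not immediately before a consonant → unchanged [t].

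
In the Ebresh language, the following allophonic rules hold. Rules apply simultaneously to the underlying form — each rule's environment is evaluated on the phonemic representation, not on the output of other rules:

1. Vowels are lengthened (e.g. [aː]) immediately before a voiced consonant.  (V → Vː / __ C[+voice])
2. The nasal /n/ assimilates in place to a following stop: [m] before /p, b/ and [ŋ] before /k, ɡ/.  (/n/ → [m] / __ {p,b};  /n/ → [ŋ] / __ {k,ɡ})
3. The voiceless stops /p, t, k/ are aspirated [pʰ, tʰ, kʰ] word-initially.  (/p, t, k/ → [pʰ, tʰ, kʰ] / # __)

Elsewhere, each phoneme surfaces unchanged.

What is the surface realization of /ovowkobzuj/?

/o/ (word-initial) occurs before a voiced consonant → [oː] by rule 1.
/v/ (between /o/ and /o/): no rule targets it → [v].
/o/ (between /v/ and /w/) occurs before a voiced consonant → [oː] by rule 1.
/w/ stays [w].
/k/ (between /w/ and /o/) fails the environment for rule 3, so it stays [k].
/o/ (between /k/ and /b/) occurs before a voiced consonant → [oː] by rule 1.
/b/ (between /o/ and /z/) is unaffected → [b].
/z/ (between /b/ and /u/): no rule targets it → [z].
/u/ — between /z/ and /j/, before a voiced consonant — surfaces as [uː] (rule 1).
/j/ (word-final): no rule targets it → [j].

[oːvoːwkoːbzuːj]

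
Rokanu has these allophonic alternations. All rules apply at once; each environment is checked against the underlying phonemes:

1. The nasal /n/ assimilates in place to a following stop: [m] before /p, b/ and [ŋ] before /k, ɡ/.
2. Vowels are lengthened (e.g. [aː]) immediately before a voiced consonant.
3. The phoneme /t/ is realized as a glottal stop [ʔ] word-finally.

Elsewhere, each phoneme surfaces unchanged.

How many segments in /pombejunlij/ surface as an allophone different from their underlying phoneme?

Segments that undergo a rule: /o/ → [oː] (rule 2); /e/ → [eː] (rule 2); /u/ → [uː] (rule 2); /i/ → [iː] (rule 2).
All other segments surface unchanged.

4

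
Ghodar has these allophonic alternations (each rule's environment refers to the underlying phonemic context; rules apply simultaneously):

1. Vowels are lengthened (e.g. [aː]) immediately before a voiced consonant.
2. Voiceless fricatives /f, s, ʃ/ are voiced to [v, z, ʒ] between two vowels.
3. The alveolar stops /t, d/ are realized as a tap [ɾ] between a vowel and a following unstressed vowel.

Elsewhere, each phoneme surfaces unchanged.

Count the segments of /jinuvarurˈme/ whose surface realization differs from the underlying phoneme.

Segments that undergo a rule: /i/ → [iː] (rule 1); /u/ → [uː] (rule 1); /a/ → [aː] (rule 1); /u/ → [uː] (rule 1).
All other segments surface unchanged.

4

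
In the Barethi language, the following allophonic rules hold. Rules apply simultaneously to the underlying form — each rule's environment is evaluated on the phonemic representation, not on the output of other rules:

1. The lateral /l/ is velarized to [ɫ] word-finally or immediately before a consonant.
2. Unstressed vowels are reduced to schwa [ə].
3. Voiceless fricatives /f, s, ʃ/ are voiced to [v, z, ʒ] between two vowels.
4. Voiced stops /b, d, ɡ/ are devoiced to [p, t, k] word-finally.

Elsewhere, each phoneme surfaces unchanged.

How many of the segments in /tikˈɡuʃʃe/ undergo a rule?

2

Segments that undergo a rule: /i/ → [ə] (rule 2); /e/ → [ə] (rule 2).
All other segments surface unchanged.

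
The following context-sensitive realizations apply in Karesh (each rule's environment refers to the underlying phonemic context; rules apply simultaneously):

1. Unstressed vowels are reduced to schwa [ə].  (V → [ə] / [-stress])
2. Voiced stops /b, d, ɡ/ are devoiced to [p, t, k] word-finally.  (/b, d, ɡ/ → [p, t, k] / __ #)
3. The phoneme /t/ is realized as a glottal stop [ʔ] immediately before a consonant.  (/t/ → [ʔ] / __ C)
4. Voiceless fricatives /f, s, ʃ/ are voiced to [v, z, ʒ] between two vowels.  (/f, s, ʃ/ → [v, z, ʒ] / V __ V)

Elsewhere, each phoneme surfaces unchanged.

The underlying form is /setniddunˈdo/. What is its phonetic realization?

/s/ (word-initial) is in the target of rule 4 but the environment (between two vowels) is not met → [s].
/e/ (between /s/ and /t/): in an unstressed syllable, so rule 1 applies → [ə].
/t/ (between /e/ and /n/): immediately before a consonant, so rule 3 applies → [ʔ].
/i/ — between /n/ and /d/, in an unstressed syllable — surfaces as [ə] (rule 1).
/d/ (between /i/ and /d/) is in the target of rule 2 but the environment (word-finally) is not met → [d].
/d/ — between /d/ and /u/; rule 2 does not apply here → [d].
Rule 1 applies to /u/ (between /d/ and /n/: in an unstressed syllable) → [ə].
/d/ (between /n/ and /o/): rule 2 targets it, but not word-finally → unchanged [d].
/o/ (word-final): rule 1 targets it, but not in an unstressed syllable → unchanged [o].

[səʔnəddənˈdo]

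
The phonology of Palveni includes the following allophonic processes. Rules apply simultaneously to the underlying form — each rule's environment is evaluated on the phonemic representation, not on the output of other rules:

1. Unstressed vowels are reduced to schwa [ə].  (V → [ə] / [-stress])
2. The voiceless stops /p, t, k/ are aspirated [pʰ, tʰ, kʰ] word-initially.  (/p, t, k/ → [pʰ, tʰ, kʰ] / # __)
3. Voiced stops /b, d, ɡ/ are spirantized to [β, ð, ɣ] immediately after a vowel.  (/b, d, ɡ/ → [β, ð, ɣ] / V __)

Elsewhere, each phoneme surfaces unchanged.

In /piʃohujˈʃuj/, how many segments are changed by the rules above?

Segments that undergo a rule: /p/ → [pʰ] (rule 2); /i/ → [ə] (rule 1); /o/ → [ə] (rule 1); /u/ → [ə] (rule 1).
All other segments surface unchanged.

4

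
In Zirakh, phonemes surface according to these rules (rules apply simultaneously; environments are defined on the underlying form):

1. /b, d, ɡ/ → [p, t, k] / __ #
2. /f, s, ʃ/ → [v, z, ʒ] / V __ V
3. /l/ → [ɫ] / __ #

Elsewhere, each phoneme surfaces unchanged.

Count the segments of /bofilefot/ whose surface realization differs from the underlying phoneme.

2

Segments that undergo a rule: /f/ → [v] (rule 2); /f/ → [v] (rule 2).
All other segments surface unchanged.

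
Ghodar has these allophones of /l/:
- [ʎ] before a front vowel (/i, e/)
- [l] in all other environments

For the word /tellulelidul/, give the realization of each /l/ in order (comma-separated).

Occurrence 1 (position 3): no conditioning environment matches → elsewhere allophone [l].
Occurrence 2 (position 4): no conditioning environment matches → elsewhere allophone [l].
Occurrence 3 (position 6): before a front vowel (/i, e/) → [ʎ].
Occurrence 4 (position 8): before a front vowel (/i, e/) → [ʎ].
Occurrence 5 (position 12): no conditioning environment matches → elsewhere allophone [l].

[l], [l], [ʎ], [ʎ], [l]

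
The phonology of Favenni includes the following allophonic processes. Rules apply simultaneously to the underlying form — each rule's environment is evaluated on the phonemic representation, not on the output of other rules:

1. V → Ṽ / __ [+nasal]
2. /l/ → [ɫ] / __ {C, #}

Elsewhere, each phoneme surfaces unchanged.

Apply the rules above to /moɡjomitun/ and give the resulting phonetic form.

[moɡjõmitũn]

/o/ (between /m/ and /ɡ/) fails the environment for rule 1, so it stays [o].
/o/ — between /j/ and /m/, before a nasal consonant — surfaces as [õ] (rule 1).
/i/ (between /m/ and /t/) fails the environment for rule 1, so it stays [i].
/u/ — between /t/ and /n/, before a nasal consonant — surfaces as [ũ] (rule 1).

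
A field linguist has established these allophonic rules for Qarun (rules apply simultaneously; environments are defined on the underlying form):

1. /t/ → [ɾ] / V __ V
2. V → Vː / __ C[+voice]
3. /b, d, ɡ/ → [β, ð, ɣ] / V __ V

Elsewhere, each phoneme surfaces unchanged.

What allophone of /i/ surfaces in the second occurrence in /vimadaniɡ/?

[iː]

/i/ (between /n/ and /ɡ/) occurs before a voiced consonant → [iː] by rule 2.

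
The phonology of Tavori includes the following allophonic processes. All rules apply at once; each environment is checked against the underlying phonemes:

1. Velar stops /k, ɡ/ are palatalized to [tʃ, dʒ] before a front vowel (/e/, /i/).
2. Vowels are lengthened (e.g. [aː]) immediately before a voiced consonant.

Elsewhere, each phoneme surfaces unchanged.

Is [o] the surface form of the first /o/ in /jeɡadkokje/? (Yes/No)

/o/ (between /k/ and /k/): rule 2 targets it, but not before a voiced consonant → unchanged [o].
The actual realization is [o], which matches [o].

Yes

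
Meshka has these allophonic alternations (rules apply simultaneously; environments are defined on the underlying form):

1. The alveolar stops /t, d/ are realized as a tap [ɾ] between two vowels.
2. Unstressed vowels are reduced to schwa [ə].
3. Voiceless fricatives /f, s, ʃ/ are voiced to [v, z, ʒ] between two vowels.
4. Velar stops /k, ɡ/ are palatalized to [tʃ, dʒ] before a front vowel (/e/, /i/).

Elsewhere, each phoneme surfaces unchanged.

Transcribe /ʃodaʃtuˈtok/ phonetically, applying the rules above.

/ʃ/ — word-initial; rule 3 does not apply here → [ʃ].
/o/ — between /ʃ/ and /d/, in an unstressed syllable — surfaces as [ə] (rule 2).
Rule 1 applies to /d/ (between /o/ and /a/: between two vowels) → [ɾ].
/a/ (between /d/ and /ʃ/): in an unstressed syllable, so rule 2 applies → [ə].
/ʃ/ (between /a/ and /t/) fails the environment for rule 3, so it stays [ʃ].
/t/ (between /ʃ/ and /u/): rule 1 targets it, but not between two vowels → unchanged [t].
Rule 2 applies to /u/ (between /t/ and /t/: in an unstressed syllable) → [ə].
/t/ (between /u/ and /o/) occurs between two vowels → [ɾ] by rule 1.
/o/ — between /t/ and /k/; rule 2 does not apply here → [o].
/k/ — word-final; rule 4 does not apply here → [k].

[ʃəɾəʃtəˈɾok]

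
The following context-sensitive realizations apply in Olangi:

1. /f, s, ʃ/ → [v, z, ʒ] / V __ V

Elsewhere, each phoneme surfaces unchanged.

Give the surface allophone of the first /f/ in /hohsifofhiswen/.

[v]

/f/ (between /i/ and /o/) occurs between two vowels → [v] by rule 1.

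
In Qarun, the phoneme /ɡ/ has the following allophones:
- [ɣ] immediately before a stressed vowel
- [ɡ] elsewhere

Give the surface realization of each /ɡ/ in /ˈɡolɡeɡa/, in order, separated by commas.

[ɣ], [ɡ], [ɡ]

Occurrence 1 (position 1): immediately before a stressed vowel → [ɣ].
Occurrence 2 (position 4): no conditioning environment matches → elsewhere allophone [ɡ].
Occurrence 3 (position 6): no conditioning environment matches → elsewhere allophone [ɡ].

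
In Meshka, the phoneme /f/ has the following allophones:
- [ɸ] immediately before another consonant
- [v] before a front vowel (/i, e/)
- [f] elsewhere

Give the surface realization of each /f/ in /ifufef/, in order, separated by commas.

[f], [v], [f]

Occurrence 1 (position 2): no conditioning environment matches → elsewhere allophone [f].
Occurrence 2 (position 4): before a front vowel (/i, e/) → [v].
Occurrence 3 (position 6): no conditioning environment matches → elsewhere allophone [f].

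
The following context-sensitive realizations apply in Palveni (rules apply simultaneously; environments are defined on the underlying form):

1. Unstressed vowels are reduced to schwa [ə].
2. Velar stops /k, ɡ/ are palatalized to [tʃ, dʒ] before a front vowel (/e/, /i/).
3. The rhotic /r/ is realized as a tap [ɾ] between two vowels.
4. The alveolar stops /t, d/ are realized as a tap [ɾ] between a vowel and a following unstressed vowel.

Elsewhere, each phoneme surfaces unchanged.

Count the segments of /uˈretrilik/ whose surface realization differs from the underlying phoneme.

4

Segments that undergo a rule: /u/ → [ə] (rule 1); /r/ → [ɾ] (rule 3); /i/ → [ə] (rule 1); /i/ → [ə] (rule 1).
All other segments surface unchanged.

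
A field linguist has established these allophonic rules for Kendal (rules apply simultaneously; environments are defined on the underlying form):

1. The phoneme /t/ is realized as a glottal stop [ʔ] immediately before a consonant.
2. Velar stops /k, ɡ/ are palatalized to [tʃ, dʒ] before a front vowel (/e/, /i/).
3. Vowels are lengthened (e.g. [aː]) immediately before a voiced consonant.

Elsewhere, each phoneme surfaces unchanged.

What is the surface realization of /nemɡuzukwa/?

[neːmɡuːzukwa]

Rule 3 applies to /e/ (between /n/ and /m/: before a voiced consonant) → [eː].
/ɡ/ (between /m/ and /u/) fails the environment for rule 2, so it stays [ɡ].
/u/ (between /ɡ/ and /z/) occurs before a voiced consonant → [uː] by rule 3.
/u/ (between /z/ and /k/): rule 3 targets it, but not before a voiced consonant → unchanged [u].
/k/ — between /u/ and /w/; rule 2 does not apply here → [k].
/a/ (word-final) fails the environment for rule 3, so it stays [a].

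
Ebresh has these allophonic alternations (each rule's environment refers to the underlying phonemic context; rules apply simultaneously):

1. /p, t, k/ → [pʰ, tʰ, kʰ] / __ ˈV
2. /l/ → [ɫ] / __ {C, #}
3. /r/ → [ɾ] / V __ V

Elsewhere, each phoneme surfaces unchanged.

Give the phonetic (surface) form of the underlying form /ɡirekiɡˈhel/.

/ɡ/ (word-initial) is unaffected → [ɡ].
/i/ — not in any rule's target class → [i].
/r/ (between /i/ and /e/) occurs between two vowels → [ɾ] by rule 3.
/e/ — not in any rule's target class → [e].
/k/ — between /e/ and /i/; rule 1 does not apply here → [k].
/i/ (between /k/ and /ɡ/) is unaffected → [i].
/ɡ/ stays [ɡ].
/h/ stays [h].
/e/ stays [e].
/l/ (word-final) occurs word-finally or immediately before a consonant → [ɫ] by rule 2.

[ɡiɾekiɡˈheɫ]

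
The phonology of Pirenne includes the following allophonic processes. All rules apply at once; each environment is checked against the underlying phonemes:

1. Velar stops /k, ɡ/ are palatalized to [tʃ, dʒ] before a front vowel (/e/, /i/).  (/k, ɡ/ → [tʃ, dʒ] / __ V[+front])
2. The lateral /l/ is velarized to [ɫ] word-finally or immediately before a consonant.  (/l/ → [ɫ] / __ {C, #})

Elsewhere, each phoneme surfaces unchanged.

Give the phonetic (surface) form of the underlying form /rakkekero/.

[raktʃetʃero]

/k/ — between /a/ and /k/; rule 1 does not apply here → [k].
/k/ (between /k/ and /e/) occurs before a front vowel → [tʃ] by rule 1.
/k/ meets the environment for rule 1 (before a front vowel) → [tʃ].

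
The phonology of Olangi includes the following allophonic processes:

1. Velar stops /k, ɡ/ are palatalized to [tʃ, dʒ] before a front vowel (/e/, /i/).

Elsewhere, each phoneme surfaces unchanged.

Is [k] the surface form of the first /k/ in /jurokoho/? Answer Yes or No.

/k/ (between /o/ and /o/) fails the environment for rule 1, so it stays [k].
The actual realization is [k], which matches [k].

Yes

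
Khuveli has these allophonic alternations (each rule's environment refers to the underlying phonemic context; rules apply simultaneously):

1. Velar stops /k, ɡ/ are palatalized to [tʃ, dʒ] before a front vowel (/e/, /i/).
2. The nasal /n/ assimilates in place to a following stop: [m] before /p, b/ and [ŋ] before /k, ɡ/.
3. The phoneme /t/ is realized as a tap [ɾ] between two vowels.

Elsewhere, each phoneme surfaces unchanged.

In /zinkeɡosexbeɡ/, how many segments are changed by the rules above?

2

Segments that undergo a rule: /n/ → [ŋ] (rule 2); /k/ → [tʃ] (rule 1).
All other segments surface unchanged.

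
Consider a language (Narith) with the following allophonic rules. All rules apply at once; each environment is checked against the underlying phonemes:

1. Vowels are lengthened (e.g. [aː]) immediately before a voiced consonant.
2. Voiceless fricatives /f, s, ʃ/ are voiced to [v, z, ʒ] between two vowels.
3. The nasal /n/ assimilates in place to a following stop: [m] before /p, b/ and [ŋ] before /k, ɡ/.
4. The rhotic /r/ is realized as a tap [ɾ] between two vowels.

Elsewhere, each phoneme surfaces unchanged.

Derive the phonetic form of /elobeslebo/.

[eːloːbesleːbo]

/e/ — word-initial, before a voiced consonant — surfaces as [eː] (rule 1).
Rule 1 applies to /o/ (between /l/ and /b/: before a voiced consonant) → [oː].
/e/ (between /b/ and /s/) is in the target of rule 1 but the environment (before a voiced consonant) is not met → [e].
/s/ — between /e/ and /l/; rule 2 does not apply here → [s].
Rule 1 applies to /e/ (between /l/ and /b/: before a voiced consonant) → [eː].
/o/ (word-final) is in the target of rule 1 but the environment (before a voiced consonant) is not met → [o].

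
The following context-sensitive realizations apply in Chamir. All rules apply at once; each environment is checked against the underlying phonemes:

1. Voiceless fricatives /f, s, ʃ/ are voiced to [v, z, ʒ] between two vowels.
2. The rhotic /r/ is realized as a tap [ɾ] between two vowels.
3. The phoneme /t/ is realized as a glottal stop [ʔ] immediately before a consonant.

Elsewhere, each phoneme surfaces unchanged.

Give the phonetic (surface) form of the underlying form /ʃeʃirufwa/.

/ʃ/ (word-initial): rule 1 targets it, but not between two vowels → unchanged [ʃ].
/e/ (between /ʃ/ and /ʃ/) is unaffected → [e].
/ʃ/ (between /e/ and /i/): between two vowels, so rule 1 applies → [ʒ].
/i/ — not in any rule's target class → [i].
Rule 2 applies to /r/ (between /i/ and /u/: between two vowels) → [ɾ].
/u/ stays [u].
/f/ (between /u/ and /w/): rule 1 targets it, but not between two vowels → unchanged [f].
/w/ stays [w].
/a/ stays [a].

[ʃeʒiɾufwa]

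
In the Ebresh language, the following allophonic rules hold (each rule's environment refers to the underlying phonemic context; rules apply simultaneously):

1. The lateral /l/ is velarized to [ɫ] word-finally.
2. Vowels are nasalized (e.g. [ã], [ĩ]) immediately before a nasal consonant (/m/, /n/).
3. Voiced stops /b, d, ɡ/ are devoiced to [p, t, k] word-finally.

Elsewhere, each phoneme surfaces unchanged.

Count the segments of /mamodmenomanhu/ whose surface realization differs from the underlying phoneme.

Segments that undergo a rule: /a/ → [ã] (rule 2); /e/ → [ẽ] (rule 2); /o/ → [õ] (rule 2); /a/ → [ã] (rule 2).
All other segments surface unchanged.

4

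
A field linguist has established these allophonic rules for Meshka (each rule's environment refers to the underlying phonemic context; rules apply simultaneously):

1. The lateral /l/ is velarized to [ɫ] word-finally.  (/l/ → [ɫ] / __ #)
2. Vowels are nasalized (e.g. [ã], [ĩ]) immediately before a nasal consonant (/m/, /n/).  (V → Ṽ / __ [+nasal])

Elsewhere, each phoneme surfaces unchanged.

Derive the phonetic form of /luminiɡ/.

[lũmĩniɡ]

/l/ — word-initial; rule 1 does not apply here → [l].
/u/ meets the environment for rule 2 (before a nasal consonant) → [ũ].
/m/ (between /u/ and /i/) is unaffected → [m].
/i/ meets the environment for rule 2 (before a nasal consonant) → [ĩ].
/n/ (between /i/ and /i/) is unaffected → [n].
/i/ (between /n/ and /ɡ/) is in the target of rule 2 but the environment (before a nasal consonant) is not met → [i].
/ɡ/ stays [ɡ].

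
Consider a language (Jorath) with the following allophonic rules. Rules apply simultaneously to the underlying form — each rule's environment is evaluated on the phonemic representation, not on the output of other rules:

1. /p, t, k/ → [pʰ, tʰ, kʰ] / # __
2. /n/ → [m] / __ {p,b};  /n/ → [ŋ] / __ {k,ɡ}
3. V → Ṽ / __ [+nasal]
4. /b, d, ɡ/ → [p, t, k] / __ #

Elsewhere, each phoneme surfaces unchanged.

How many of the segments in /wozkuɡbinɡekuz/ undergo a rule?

Segments that undergo a rule: /i/ → [ĩ] (rule 3); /n/ → [ŋ] (rule 2).
All other segments surface unchanged.

2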